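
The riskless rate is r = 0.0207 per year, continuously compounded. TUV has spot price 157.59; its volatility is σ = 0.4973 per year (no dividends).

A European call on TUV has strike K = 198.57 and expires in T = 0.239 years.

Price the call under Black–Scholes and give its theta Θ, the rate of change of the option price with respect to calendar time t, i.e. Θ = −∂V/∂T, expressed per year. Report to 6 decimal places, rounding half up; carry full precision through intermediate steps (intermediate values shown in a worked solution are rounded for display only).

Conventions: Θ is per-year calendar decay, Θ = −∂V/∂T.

σ√T = 0.4973·√0.239 = 0.243118
d₁ = (ln(S/K) + (r+σ²/2)T) / (σ√T) = (ln(157.59/198.57) + (0.0207+0.4973²/2)·0.239) / 0.243118 = (-0.231145 + 0.034501) / 0.243118 = -0.808843
d₂ = d₁ − σ√T = -0.808843 − 0.243118 = -1.051961
e^{−rT} = 0.995065
N(d₁) = 0.209303,  N(d₂) = 0.146409
Call price V = S·N(d₁) − K·e^{−rT}·N(d₂) = 32.984015 − 28.928896 = 4.055119
φ(d₁) = (1/√(2π))·e^{−d₁²/2} = 0.287638
Θ = −S·φ(d₁)·σ/(2√T) − r·K·e^{−rT}·N(d₂) = −23.054974 − 0.598828 = -23.653802

price = 4.055119
Θ = -23.653802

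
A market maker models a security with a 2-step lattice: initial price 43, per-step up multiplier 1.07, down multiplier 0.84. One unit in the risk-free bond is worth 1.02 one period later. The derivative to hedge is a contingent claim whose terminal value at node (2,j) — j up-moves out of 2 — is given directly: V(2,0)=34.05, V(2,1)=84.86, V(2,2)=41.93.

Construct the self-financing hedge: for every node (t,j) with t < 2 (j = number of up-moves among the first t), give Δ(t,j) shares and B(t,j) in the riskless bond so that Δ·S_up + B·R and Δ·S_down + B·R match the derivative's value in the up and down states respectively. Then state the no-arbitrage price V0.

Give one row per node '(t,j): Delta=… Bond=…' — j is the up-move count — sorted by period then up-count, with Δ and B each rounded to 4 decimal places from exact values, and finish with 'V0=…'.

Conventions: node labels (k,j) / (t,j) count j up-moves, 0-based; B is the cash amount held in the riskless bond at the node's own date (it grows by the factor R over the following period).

Under the risk-neutral measure, an up-move has probability p* = (R−d)/(u−d) = 0.7826 and values discount at R = 1.02.
At maturity the claim pays: V(2,0)=34.0500, V(2,1)=84.8600, V(2,2)=41.9300
(1,0): S=36.1200. Δ = (V_up−V_dn)/(S_up−S_dn) = (84.8600−34.0500)/(38.6484−30.3408) = 6.1161. V = [p*·84.8600 + (1−p*)·34.0500]/1.02 = 72.3670. B = V − Δ·S = -148.5460.
(1,1): S=46.0100. Δ = (V_up−V_dn)/(S_up−S_dn) = (41.9300−84.8600)/(49.2307−38.6484) = -4.0568. V = [p*·41.9300 + (1−p*)·84.8600]/1.02 = 50.2575. B = V − Δ·S = 236.9096.
(0,0): S=43.0000. Δ = (V_up−V_dn)/(S_up−S_dn) = (50.2575−72.3670)/(46.0100−36.1200) = -2.2355. V = [p*·50.2575 + (1−p*)·72.3670]/1.02 = 53.9842. B = V − Δ·S = 150.1127.
As a check, the time-0 holding Δ(0,0)·S0 + B(0,0) comes to 53.9842 — exactly V0.

(0,0): Delta=-2.2355 Bond=150.1127
(1,0): Delta=6.1161 Bond=-148.5460
(1,1): Delta=-4.0568 Bond=236.9096
V0=53.9842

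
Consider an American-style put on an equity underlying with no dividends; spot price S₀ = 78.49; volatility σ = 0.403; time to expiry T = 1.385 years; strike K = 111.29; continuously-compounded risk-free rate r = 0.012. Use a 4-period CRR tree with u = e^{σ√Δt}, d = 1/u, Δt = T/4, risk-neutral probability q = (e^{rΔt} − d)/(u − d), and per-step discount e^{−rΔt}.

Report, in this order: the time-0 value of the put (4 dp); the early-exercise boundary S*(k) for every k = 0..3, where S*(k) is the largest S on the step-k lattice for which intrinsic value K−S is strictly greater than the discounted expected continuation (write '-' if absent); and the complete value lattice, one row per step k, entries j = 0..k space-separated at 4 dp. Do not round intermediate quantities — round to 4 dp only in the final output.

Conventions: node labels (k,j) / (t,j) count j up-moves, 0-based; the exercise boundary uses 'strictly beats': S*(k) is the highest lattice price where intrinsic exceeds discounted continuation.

Δt=0.34625, u=1.26762, d=0.78888, q=0.44969, disc=e^(-rΔt)=0.99585
k=4 terminal: V=max(K-S,0) → 80.8906 62.4428 32.8000 0.0000 0.0000
k=3: j=0 S=38.5347 intr=72.7553 cont=72.2938 V=72.7553[EX]; j=1 S=61.9194 intr=49.3706 cont=48.9091 V=49.3706[EX]; j=2 S=99.4951 intr=11.7949 cont=17.9754 V=17.9754[hold]; j=3 S=159.8736 intr=0.0000 cont=0.0000 V=0.0000[hold]  S*(3)=61.9194
k=2: j=0 S=48.8472 intr=62.4428 cont=61.9814 V=62.4428[EX]; j=1 S=78.4900 intr=32.8000 cont=35.1063 V=35.1063[hold]; j=2 S=126.1215 intr=0.0000 cont=9.8510 V=9.8510[hold]  S*(2)=48.8472
k=1: j=0 S=61.9194 intr=49.3706 cont=49.9420 V=49.9420[hold]; j=1 S=99.4951 intr=11.7949 cont=23.6508 V=23.6508[hold]  S*(1)=-
k=0: j=0 S=78.4900 intr=32.8000 cont=37.9611 V=37.9611[hold]  S*(0)=-

price = 37.9611
boundary = - - 48.8472 61.9194
tree:
37.9611
49.9420 23.6508
62.4428 35.1063 9.8510
72.7553 49.3706 17.9754 0.0000
80.8906 62.4428 32.8000 0.0000 0.0000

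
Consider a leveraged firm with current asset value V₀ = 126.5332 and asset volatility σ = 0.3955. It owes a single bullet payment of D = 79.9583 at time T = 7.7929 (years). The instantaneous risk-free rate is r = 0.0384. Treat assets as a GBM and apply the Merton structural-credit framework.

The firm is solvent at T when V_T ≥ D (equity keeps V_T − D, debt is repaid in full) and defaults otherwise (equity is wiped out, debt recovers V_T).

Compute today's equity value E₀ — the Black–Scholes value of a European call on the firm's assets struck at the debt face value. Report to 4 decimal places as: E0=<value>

E0=80.0881

Equity is a call on the firm's assets struck at D = 79.9583:
d₁ = [ln(V₀/D) + (r + σ²/2)T] / (σ√T)
   = [ln(126.5332/79.9583) + (0.0384 + 0.5·0.3955²)·7.7929] / (0.3955·√7.7929)
   = [0.458999 + 0.908731] / 1.104069 = 1.238809
d₂ = d₁ − σ√T = 1.238809 − 1.104069 = 0.134741
N(d₁) = 0.892292,  N(d₂) = 0.553592,  e^(−rT) = 0.741376
E₀ = V₀·N(d₁) − D·e^(−rT)·N(d₂)
   = 126.5332·0.892292 − 79.9583·0.741376·0.553592 = 80.088108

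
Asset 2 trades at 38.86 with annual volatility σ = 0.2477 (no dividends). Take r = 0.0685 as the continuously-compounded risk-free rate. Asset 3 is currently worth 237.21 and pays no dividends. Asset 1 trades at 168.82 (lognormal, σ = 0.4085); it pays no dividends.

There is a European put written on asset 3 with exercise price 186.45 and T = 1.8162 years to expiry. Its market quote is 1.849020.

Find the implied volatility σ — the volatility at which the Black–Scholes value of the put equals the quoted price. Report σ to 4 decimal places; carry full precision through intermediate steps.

At σ = 0.1928 the Black–Scholes value reproduces the quote:
σ√T = 0.1928·√1.8162 = 0.259830
d₁ = (ln(S/K) + (r+σ²/2)T) / (σ√T) = (ln(237.21/186.45) + (0.0685+0.1928²/2)·1.8162) / 0.259830 = (0.240783 + 0.158165) / 0.259830 = 1.535421
d₂ = d₁ − σ√T = 1.535421 − 0.259830 = 1.275592
e^{−rT} = 0.883018
N(−d₁) = 0.062340,  N(−d₂) = 0.101050
V = K·e^{−rT}·N(−d₂) − S·N(−d₁) = 16.636731 − 14.787711 = 1.849020 (equal to the quote); since ∂V/∂σ > 0 for all σ, the implied volatility is unique

sigma = 0.1928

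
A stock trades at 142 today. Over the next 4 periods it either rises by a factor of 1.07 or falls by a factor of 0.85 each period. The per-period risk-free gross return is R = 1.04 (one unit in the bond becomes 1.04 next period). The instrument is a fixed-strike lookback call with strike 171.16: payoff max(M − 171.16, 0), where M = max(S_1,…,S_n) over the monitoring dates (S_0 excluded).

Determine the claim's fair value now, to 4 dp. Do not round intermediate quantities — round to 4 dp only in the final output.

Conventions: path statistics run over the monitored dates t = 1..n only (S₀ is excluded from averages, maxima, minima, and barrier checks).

With p* = (R−d)/(u−d) = 0.8636, sum probability × payoff across the paths and divide by R^4.
Enumerate all 2^4 = 16 price paths (U = up ×1.07, D = down ×0.85); each path with k up-moves has probability p*^k·(1−p*)^(4−k).
DDDD: M=120.7000, payoff=0.0000, prob=0.000346
UDDD: M=151.9400, payoff=0.0000, prob=0.002190
DUDD: M=129.1490, payoff=0.0000, prob=0.002190
UUDD: M=162.5758, payoff=0.0000, prob=0.013869
DDUD: M=120.7000, payoff=0.0000, prob=0.002190
UDUD: M=151.9400, payoff=0.0000, prob=0.013869
DUUD: M=138.1894, payoff=0.0000, prob=0.013869
UUUD: M=173.9561, payoff=2.7961, prob=0.087840
DDDU: M=120.7000, payoff=0.0000, prob=0.002190
UDDU: M=151.9400, payoff=0.0000, prob=0.013869
DUDU: M=129.1490, payoff=0.0000, prob=0.013869
UUDU: M=162.5758, payoff=0.0000, prob=0.087840
DDUU: M=120.7000, payoff=0.0000, prob=0.013869
UDUU: M=151.9400, payoff=0.0000, prob=0.087840
DUUU: M=147.8627, payoff=0.0000, prob=0.087840
UUUU: M=186.1330, payoff=14.9730, prob=0.556319
Price = Σ prob·payoff / R^4 = 8.575388 / 1.169859 = 7.3303

price = 7.3303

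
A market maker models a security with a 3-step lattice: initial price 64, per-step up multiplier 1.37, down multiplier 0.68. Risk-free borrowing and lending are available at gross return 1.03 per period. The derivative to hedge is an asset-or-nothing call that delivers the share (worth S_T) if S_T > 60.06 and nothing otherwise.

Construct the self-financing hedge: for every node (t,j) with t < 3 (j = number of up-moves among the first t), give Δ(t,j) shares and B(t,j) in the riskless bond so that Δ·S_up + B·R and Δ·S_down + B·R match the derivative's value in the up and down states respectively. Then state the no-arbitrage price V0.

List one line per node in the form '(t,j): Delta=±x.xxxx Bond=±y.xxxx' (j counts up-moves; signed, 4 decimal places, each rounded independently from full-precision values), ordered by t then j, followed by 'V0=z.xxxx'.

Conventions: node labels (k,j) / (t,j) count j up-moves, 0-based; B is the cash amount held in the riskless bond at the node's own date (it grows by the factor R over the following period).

(0,0): Delta=1.3268 Bond=-36.8262
(1,0): Delta=1.3396 Bond=-38.4888
(1,1): Delta=1.3206 Bond=-37.3891
(2,0): Delta=0.0000 Bond=0.0000
(2,1): Delta=1.9855 Bond=-78.1543
(2,2): Delta=1.0000 Bond=0.0000
V0=48.0876

Since d<R<u, set p* = (R−d)/(u−d) = 0.5072; price each node as the discounted p*-expectation of its children.
Expiry values: V(3,0)=0.0000, V(3,1)=0.0000, V(3,2)=81.6827, V(3,3)=164.5666
(2,0): S=29.5936. Δ = (V_up−V_dn)/(S_up−S_dn) = (0.0000−0.0000)/(40.5432−20.1236) = 0.0000. V = [p*·0.0000 + (1−p*)·0.0000]/1.03 = 0.0000. B = V − Δ·S = 0.0000.
(2,1): S=59.6224. Δ = (V_up−V_dn)/(S_up−S_dn) = (81.6827−0.0000)/(81.6827−40.5432) = 1.9855. V = [p*·81.6827 + (1−p*)·0.0000]/1.03 = 40.2265. B = V − Δ·S = -78.1543.
(2,2): S=120.1216. Δ = (V_up−V_dn)/(S_up−S_dn) = (164.5666−81.6827)/(164.5666−81.6827) = 1.0000. V = [p*·164.5666 + (1−p*)·81.6827]/1.03 = 120.1216. B = V − Δ·S = 0.0000.
(1,0): S=43.5200. Δ = (V_up−V_dn)/(S_up−S_dn) = (40.2265−0.0000)/(59.6224−29.5936) = 1.3396. V = [p*·40.2265 + (1−p*)·0.0000]/1.03 = 19.8104. B = V − Δ·S = -38.4888.
(1,1): S=87.6800. Δ = (V_up−V_dn)/(S_up−S_dn) = (120.1216−40.2265)/(120.1216−59.6224) = 1.3206. V = [p*·120.1216 + (1−p*)·40.2265]/1.03 = 78.4009. B = V − Δ·S = -37.3891.
(0,0): S=64.0000. Δ = (V_up−V_dn)/(S_up−S_dn) = (78.4009−19.8104)/(87.6800−43.5200) = 1.3268. V = [p*·78.4009 + (1−p*)·19.8104]/1.03 = 48.0876. B = V − Δ·S = -36.8262.
Verification: the root portfolio costs Δ(0,0)·S0 + B(0,0) = 48.0876, matching V0.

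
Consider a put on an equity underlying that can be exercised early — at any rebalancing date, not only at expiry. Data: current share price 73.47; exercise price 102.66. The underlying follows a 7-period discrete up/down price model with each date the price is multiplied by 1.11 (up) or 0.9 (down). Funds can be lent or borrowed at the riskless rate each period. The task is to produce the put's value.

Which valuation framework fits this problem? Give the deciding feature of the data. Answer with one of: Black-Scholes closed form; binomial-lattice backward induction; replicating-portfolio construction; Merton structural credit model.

framework: binomial-lattice backward induction

Key observation: with exercise allowed before expiry on a discrete up/down model (7 steps from spot 73.47), the strike-102.66 put's value must be rolled back through the tree testing early exercise at each node.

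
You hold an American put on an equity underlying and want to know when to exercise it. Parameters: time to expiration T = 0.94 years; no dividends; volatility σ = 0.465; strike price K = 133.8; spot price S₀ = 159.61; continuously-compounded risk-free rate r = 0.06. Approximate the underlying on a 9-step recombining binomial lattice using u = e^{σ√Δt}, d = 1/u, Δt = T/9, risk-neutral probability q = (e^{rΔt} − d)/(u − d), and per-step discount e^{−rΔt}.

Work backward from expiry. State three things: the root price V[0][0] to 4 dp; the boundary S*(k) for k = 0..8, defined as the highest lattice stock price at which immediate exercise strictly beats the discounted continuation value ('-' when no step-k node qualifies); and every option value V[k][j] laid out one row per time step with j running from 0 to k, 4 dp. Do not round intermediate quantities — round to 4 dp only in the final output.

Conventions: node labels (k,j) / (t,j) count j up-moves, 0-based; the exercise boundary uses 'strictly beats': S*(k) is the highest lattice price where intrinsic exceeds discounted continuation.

price = 12.3089
boundary = - - - - 87.4984 75.2897 87.4984 101.6870 87.4984
tree:
12.3089
17.9493 6.4396
25.4653 10.1486 2.5586
34.9865 15.6190 4.4330 0.5883
46.3016 23.3463 7.5621 1.1458 0.0000
58.5103 33.6453 12.6408 2.2316 0.0000 0.0000
69.0156 46.3016 20.5541 4.3465 0.0000 0.0000 0.0000
78.0551 58.5103 32.1130 8.4655 0.0000 0.0000 0.0000 0.0000
85.8332 69.0156 46.3016 16.4879 0.0000 0.0000 0.0000 0.0000 0.0000
92.5261 78.0551 58.5103 32.1130 0.0000 0.0000 0.0000 0.0000 0.0000 0.0000

Δt=0.10444, u=1.16216, d=0.86047, q=0.48334, disc=e^(-rΔt)=0.99375
k=9 terminal: V=max(K-S,0) → 92.5261 78.0551 58.5103 32.1130 0.0000 0.0000 0.0000 0.0000 0.0000 0.0000
k=8: j=0 S=47.9668 intr=85.8332 cont=84.9974 V=85.8332[EX]; j=1 S=64.7844 intr=69.0156 cont=68.1797 V=69.0156[EX]; j=2 S=87.4984 intr=46.3016 cont=45.4657 V=46.3016[EX]; j=3 S=118.1763 intr=15.6237 cont=16.4879 V=16.4879[hold]; j=4 S=159.6100 intr=0.0000 cont=0.0000 V=0.0000[hold]; j=5 S=215.5708 intr=0.0000 cont=0.0000 V=0.0000[hold]; j=6 S=291.1521 intr=0.0000 cont=0.0000 V=0.0000[hold]; j=7 S=393.2328 intr=0.0000 cont=0.0000 V=0.0000[hold]; j=8 S=531.1040 intr=0.0000 cont=0.0000 V=0.0000[hold]  S*(8)=87.4984
k=7: j=0 S=55.7449 intr=78.0551 cont=77.2192 V=78.0551[EX]; j=1 S=75.2897 intr=58.5103 cont=57.6745 V=58.5103[EX]; j=2 S=101.6870 intr=32.1130 cont=31.6923 V=32.1130[EX]; j=3 S=137.3394 intr=0.0000 cont=8.4655 V=8.4655[hold]; j=4 S=185.4919 intr=0.0000 cont=0.0000 V=0.0000[hold]; j=5 S=250.5272 intr=0.0000 cont=0.0000 V=0.0000[hold]; j=6 S=338.3645 intr=0.0000 cont=0.0000 V=0.0000[hold]; j=7 S=456.9984 intr=0.0000 cont=0.0000 V=0.0000[hold]  S*(7)=101.6870
k=6: j=0 S=64.7844 intr=69.0156 cont=68.1797 V=69.0156[EX]; j=1 S=87.4984 intr=46.3016 cont=45.4657 V=46.3016[EX]; j=2 S=118.1763 intr=15.6237 cont=20.5541 V=20.5541[hold]; j=3 S=159.6100 intr=0.0000 cont=4.3465 V=4.3465[hold]; j=4 S=215.5708 intr=0.0000 cont=0.0000 V=0.0000[hold]; j=5 S=291.1521 intr=0.0000 cont=0.0000 V=0.0000[hold]; j=6 S=393.2328 intr=0.0000 cont=0.0000 V=0.0000[hold]  S*(6)=87.4984
k=5: j=0 S=75.2897 intr=58.5103 cont=57.6745 V=58.5103[EX]; j=1 S=101.6870 intr=32.1130 cont=33.6453 V=33.6453[hold]; j=2 S=137.3394 intr=0.0000 cont=12.6408 V=12.6408[hold]; j=3 S=185.4919 intr=0.0000 cont=2.2316 V=2.2316[hold]; j=4 S=250.5272 intr=0.0000 cont=0.0000 V=0.0000[hold]; j=5 S=338.3645 intr=0.0000 cont=0.0000 V=0.0000[hold]  S*(5)=75.2897
k=4: j=0 S=87.4984 intr=46.3016 cont=46.2017 V=46.3016[EX]; j=1 S=118.1763 intr=15.6237 cont=23.3463 V=23.3463[hold]; j=2 S=159.6100 intr=0.0000 cont=7.5621 V=7.5621[hold]; j=3 S=215.5708 intr=0.0000 cont=1.1458 V=1.1458[hold]; j=4 S=291.1521 intr=0.0000 cont=0.0000 V=0.0000[hold]  S*(4)=87.4984
k=3: j=0 S=101.6870 intr=32.1130 cont=34.9865 V=34.9865[hold]; j=1 S=137.3394 intr=0.0000 cont=15.6190 V=15.6190[hold]; j=2 S=185.4919 intr=0.0000 cont=4.4330 V=4.4330[hold]; j=3 S=250.5272 intr=0.0000 cont=0.5883 V=0.5883[hold]  S*(3)=-
k=2: j=0 S=118.1763 intr=15.6237 cont=25.4653 V=25.4653[hold]; j=1 S=159.6100 intr=0.0000 cont=10.1486 V=10.1486[hold]; j=2 S=215.5708 intr=0.0000 cont=2.5586 V=2.5586[hold]  S*(2)=-
k=1: j=0 S=137.3394 intr=0.0000 cont=17.9493 V=17.9493[hold]; j=1 S=185.4919 intr=0.0000 cont=6.4396 V=6.4396[hold]  S*(1)=-
k=0: j=0 S=159.6100 intr=0.0000 cont=12.3089 V=12.3089[hold]  S*(0)=-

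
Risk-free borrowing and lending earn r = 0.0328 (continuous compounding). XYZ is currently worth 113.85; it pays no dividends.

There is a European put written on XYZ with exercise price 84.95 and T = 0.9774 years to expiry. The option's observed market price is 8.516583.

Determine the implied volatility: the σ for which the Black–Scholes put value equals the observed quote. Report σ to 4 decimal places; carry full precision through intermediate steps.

sigma = 0.5428

At σ = 0.5428 the Black–Scholes value reproduces the quote:
σ√T = 0.5428·√0.9774 = 0.536631
d₁ = (ln(S/K) + (r+σ²/2)T) / (σ√T) = (ln(113.85/84.95) + (0.0328+0.5428²/2)·0.9774) / 0.536631 = (0.292819 + 0.176045) / 0.536631 = 0.873718
d₂ = d₁ − σ√T = 0.873718 − 0.536631 = 0.337086
e^{−rT} = 0.968450
N(−d₁) = 0.191136,  N(−d₂) = 0.368026
V = K·e^{−rT}·N(−d₂) − S·N(−d₁) = 30.277419 − 21.760836 = 8.516583 (equal to the quote); since ∂V/∂σ > 0 for all σ, the implied volatility is unique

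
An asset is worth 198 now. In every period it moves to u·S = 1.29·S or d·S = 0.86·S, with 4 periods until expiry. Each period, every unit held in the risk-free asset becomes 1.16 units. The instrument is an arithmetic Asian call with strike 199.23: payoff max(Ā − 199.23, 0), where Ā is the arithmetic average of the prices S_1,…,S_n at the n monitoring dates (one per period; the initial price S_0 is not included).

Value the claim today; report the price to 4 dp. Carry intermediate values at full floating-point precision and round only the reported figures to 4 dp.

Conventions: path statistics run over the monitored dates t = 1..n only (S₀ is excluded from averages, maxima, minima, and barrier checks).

price = 52.2162

Risk-neutral up-probability p* = (R−d)/(u−d) = (1.16−0.86)/(1.29−0.86) = 0.6977; the claim prices as the p*-weighted sum of path payoffs discounted by R^4.
Enumerate all 2^4 = 16 price paths (U = up ×1.29, D = down ×0.86); each path with k up-moves has probability p*^k·(1−p*)^(4−k).
DDDD: Ā=137.7419, payoff=0.0000, prob=0.008354
UDDD: Ā=206.6128, payoff=7.3828, prob=0.019279
DUDD: Ā=185.3278, payoff=0.0000, prob=0.019279
UUDD: Ā=277.9917, payoff=78.7617, prob=0.044489
DDUD: Ā=167.0227, payoff=0.0000, prob=0.019279
UDUD: Ā=250.5341, payoff=51.3041, prob=0.044489
DUUD: Ā=229.2491, payoff=30.0191, prob=0.044489
UUUD: Ā=343.8736, payoff=144.6436, prob=0.102668
DDDU: Ā=151.2803, payoff=0.0000, prob=0.019279
UDDU: Ā=226.9205, payoff=27.6905, prob=0.044489
DUDU: Ā=205.6355, payoff=6.4055, prob=0.044489
UUDU: Ā=308.4532, payoff=109.2232, prob=0.102668
DDUU: Ā=187.3304, payoff=0.0000, prob=0.044489
UDUU: Ā=280.9956, payoff=81.7656, prob=0.102668
DUUU: Ā=259.7106, payoff=60.4806, prob=0.102668
UUUU: Ā=389.5659, payoff=190.3359, prob=0.236925
Price = Σ prob·payoff / R^4 = 94.544620 / 1.810639 = 52.2162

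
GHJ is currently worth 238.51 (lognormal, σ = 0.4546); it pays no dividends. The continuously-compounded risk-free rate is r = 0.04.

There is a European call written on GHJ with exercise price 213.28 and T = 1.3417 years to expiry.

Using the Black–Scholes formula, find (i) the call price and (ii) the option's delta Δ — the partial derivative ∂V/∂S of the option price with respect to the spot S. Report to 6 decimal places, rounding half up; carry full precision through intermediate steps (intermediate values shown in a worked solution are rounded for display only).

σ√T = 0.4546·√1.3417 = 0.526571
d₁ = (ln(S/K) + (r+σ²/2)T) / (σ√T) = (ln(238.51/213.28) + (0.04+0.4546²/2)·1.3417) / 0.526571 = (0.111805 + 0.192307) / 0.526571 = 0.577533
d₂ = d₁ − σ√T = 0.577533 − 0.526571 = 0.050961
e^{−rT} = 0.947747
N(d₁) = 0.718210,  N(d₂) = 0.520322
Call price V = S·N(d₁) − K·e^{−rT}·N(d₂) = 171.300294 − 105.175467 = 66.124827
Δ = N(d₁) = 0.718210

price = 66.124827
Δ = 0.718210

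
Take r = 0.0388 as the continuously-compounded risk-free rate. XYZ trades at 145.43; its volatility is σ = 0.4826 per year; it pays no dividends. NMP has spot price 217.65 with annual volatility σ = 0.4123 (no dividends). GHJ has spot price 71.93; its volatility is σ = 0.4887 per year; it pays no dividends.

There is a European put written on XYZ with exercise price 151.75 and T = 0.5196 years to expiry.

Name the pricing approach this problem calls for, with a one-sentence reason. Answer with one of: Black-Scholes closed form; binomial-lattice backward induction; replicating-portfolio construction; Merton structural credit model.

Key observation: a European claim on XYZ (strike 151.75) — a lognormal (GBM) underlying with constant rate and volatility — has an exact closed-form value; no lattice or capital structure is involved.

framework: Black-Scholes closed form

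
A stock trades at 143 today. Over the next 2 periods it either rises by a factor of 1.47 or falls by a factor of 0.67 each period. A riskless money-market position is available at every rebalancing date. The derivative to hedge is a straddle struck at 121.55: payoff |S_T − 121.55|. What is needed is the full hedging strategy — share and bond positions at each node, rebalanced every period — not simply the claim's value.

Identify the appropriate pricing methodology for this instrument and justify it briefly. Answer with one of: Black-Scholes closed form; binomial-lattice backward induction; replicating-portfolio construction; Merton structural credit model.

framework: replicating-portfolio construction

Key observation: the deliverable is the dynamic trading strategy on the 2-step tree (spot 143, moves 1.47 and 0.67), so the valuation must go through the node-by-node replicating-portfolio solve.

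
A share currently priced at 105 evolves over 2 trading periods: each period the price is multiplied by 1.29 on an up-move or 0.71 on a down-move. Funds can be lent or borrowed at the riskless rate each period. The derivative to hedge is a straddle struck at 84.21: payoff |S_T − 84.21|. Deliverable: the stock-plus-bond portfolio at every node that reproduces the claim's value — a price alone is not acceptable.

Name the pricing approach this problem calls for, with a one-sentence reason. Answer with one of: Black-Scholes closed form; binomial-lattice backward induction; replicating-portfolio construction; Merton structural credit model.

Key observation: the deliverable is the dynamic trading strategy on the 2-step tree (spot 105, moves 1.29 and 0.71), so the valuation must go through the node-by-node replicating-portfolio solve.

framework: replicating-portfolio construction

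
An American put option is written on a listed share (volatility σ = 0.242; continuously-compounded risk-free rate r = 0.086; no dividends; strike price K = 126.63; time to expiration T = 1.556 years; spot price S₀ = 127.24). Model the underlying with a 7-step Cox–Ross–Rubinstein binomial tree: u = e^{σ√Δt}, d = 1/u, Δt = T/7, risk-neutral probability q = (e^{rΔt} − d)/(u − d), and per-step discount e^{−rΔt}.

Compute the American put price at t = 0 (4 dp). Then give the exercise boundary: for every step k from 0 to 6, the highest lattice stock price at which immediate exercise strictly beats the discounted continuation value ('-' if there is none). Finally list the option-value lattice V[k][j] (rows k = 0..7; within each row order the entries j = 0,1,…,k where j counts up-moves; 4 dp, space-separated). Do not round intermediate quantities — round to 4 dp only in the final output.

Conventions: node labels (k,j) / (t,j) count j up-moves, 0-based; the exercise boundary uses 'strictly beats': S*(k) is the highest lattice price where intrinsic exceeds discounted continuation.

price = 9.5303
boundary = - - 101.2794 90.3586 101.2794 90.3586 101.2794
tree:
9.5303
15.7960 4.8557
25.3506 8.7115 1.9440
36.2714 15.1498 3.8706 0.4724
46.0146 25.3506 7.5266 1.0842 0.0000
54.7071 36.2714 14.1601 2.4886 0.0000 0.0000
62.4624 46.0146 25.3506 5.7119 0.0000 0.0000 0.0000
69.3815 54.7071 36.2714 13.1100 0.0000 0.0000 0.0000 0.0000

params: Δt=0.22229 u=1.12086 d=0.89217 q=0.55590 e^(-rΔt)=0.98106
t_7 payoffs: 69.3815 54.7071 36.2714 13.1100 0.0000 0.0000 0.0000 0.0000
t_6: node(6,0) S=64.1676 payoff=62.4624 vs cont=60.0647 → 62.4624 [stop]  node(6,1) S=80.6154 payoff=46.0146 vs cont=43.6168 → 46.0146 [stop]  node(6,2) S=101.2794 payoff=25.3506 vs cont=22.9529 → 25.3506 [stop]  node(6,3) S=127.2400 payoff=0.0000 vs cont=5.7119 → 5.7119 [wait]  node(6,4) S=159.8550 payoff=0.0000 vs cont=0.0000 → 0.0000 [wait]  node(6,5) S=200.8302 payoff=0.0000 vs cont=0.0000 → 0.0000 [wait]  node(6,6) S=252.3084 payoff=0.0000 vs cont=0.0000 → 0.0000 [wait]  ⇒ S*(6)=101.2794
t_5: node(5,0) S=71.9229 payoff=54.7071 vs cont=52.3094 → 54.7071 [stop]  node(5,1) S=90.3586 payoff=36.2714 vs cont=33.8736 → 36.2714 [stop]  node(5,2) S=113.5200 payoff=13.1100 vs cont=14.1601 → 14.1601 [wait]  node(5,3) S=142.6182 payoff=0.0000 vs cont=2.4886 → 2.4886 [wait]  node(5,4) S=179.1751 payoff=0.0000 vs cont=0.0000 → 0.0000 [wait]  node(5,5) S=225.1025 payoff=0.0000 vs cont=0.0000 → 0.0000 [wait]  ⇒ S*(5)=90.3586
t_4: node(4,0) S=80.6154 payoff=46.0146 vs cont=43.6168 → 46.0146 [stop]  node(4,1) S=101.2794 payoff=25.3506 vs cont=23.5256 → 25.3506 [stop]  node(4,2) S=127.2400 payoff=0.0000 vs cont=7.5266 → 7.5266 [wait]  node(4,3) S=159.8550 payoff=0.0000 vs cont=1.0842 → 1.0842 [wait]  node(4,4) S=200.8302 payoff=0.0000 vs cont=0.0000 → 0.0000 [wait]  ⇒ S*(4)=101.2794
t_3: node(3,0) S=90.3586 payoff=36.2714 vs cont=33.8736 → 36.2714 [stop]  node(3,1) S=113.5200 payoff=13.1100 vs cont=15.1498 → 15.1498 [wait]  node(3,2) S=142.6182 payoff=0.0000 vs cont=3.8706 → 3.8706 [wait]  node(3,3) S=179.1751 payoff=0.0000 vs cont=0.4724 → 0.4724 [wait]  ⇒ S*(3)=90.3586
t_2: node(2,0) S=101.2794 payoff=25.3506 vs cont=24.0653 → 25.3506 [stop]  node(2,1) S=127.2400 payoff=0.0000 vs cont=8.7115 → 8.7115 [wait]  node(2,2) S=159.8550 payoff=0.0000 vs cont=1.9440 → 1.9440 [wait]  ⇒ S*(2)=101.2794
t_1: node(1,0) S=113.5200 payoff=13.1100 vs cont=15.7960 → 15.7960 [wait]  node(1,1) S=142.6182 payoff=0.0000 vs cont=4.8557 → 4.8557 [wait]  ⇒ S*(1)=-
t_0: node(0,0) S=127.2400 payoff=0.0000 vs cont=9.5303 → 9.5303 [wait]  ⇒ S*(0)=-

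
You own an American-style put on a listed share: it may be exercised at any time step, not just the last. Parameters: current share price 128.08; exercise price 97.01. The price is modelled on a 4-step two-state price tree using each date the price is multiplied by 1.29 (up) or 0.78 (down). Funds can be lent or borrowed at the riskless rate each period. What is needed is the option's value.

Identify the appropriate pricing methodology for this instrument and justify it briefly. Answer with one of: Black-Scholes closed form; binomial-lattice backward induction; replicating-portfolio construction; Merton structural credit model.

framework: binomial-lattice backward induction

Key observation: the defining feature is the embedded early-exercise option across 4 discrete dates on the spot-128.08 tree; pricing the strike-97.01 put means working backward with an exercise test at every node.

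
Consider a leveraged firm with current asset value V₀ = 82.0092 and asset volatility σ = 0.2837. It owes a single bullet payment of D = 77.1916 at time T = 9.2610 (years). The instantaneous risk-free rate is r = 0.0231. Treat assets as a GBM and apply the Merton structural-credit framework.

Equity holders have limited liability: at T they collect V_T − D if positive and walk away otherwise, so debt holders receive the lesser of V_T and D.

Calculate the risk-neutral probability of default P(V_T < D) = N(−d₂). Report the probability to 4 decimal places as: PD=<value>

PD=0.5453

Equity is a call on the firm's assets struck at D = 77.1916:
d₁ = [ln(V₀/D) + (r + σ²/2)T] / (σ√T)
   = [ln(82.0092/77.1916) + (0.0231 + 0.5·0.2837²)·9.2610] / (0.2837·√9.2610)
   = [0.060541 + 0.586618] / 0.863353 = 0.749588
d₂ = d₁ − σ√T = 0.749588 − 0.863353 = -0.113765
risk-neutral PD = N(−d₂) = N(0.113765) = 0.545288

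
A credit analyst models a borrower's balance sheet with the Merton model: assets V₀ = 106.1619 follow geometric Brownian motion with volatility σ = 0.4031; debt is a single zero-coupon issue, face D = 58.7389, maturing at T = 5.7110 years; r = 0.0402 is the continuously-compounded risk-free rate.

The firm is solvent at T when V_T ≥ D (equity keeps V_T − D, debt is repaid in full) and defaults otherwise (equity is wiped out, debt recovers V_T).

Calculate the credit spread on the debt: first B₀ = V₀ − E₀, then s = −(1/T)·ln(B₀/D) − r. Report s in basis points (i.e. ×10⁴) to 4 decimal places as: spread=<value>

Apply the equity-as-call identities (strike 58.7389, horizon 5.7110 years):
d₁ = [ln(V₀/D) + (r + σ²/2)T] / (σ√T)
   = [ln(106.1619/58.7389) + (0.0402 + 0.5·0.4031²)·5.7110] / (0.4031·√5.7110)
   = [0.591863 + 0.693571] / 0.963316 = 1.334385
d₂ = d₁ − σ√T = 1.334385 − 0.963316 = 0.371068
N(d₁) = 0.908961,  N(d₂) = 0.644707,  e^(−rT) = 0.794866
E₀ = V₀·N(d₁) − D·e^(−rT)·N(d₂)
   = 106.1619·0.908961 − 58.7389·0.794866·0.644707 = 66.395981
B₀ = V₀ − E₀ = 106.1619 − 66.395981 = 39.765919
spread = −(1/T)·ln(B₀/D) − r = −(1/5.7110)·ln(39.765919/58.7389) − 0.0402 = 0.02810537
in basis points: 0.02810537 × 10⁴ = 281.0537 bp

spread=281.0537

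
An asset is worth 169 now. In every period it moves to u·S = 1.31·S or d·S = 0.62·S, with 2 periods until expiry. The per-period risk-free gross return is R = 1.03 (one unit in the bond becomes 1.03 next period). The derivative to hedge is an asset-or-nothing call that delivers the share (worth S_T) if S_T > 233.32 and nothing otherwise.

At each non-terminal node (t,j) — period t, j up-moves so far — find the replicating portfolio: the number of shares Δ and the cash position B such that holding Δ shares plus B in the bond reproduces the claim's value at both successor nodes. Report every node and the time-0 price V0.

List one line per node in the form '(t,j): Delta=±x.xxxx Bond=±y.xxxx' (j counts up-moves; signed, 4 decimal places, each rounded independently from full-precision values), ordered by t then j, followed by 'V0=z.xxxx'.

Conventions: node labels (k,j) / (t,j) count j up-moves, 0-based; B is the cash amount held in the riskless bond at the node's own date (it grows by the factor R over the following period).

Risk-neutral probability p* = (R−d)/(u−d) = (1.03−0.62)/(1.31−0.62) = 0.5942.
Terminal payoffs: V(2,0)=0.0000, V(2,1)=0.0000, V(2,2)=290.0209
Node (1,0) S=104.7800: V=(p*·0.0000+(1−p*)·0.0000)/1.03=0.0000; Δ=(0.0000−0.0000)/(137.2618−64.9636)=0.0000; B=V−Δ·S=0.0000
Node (1,1) S=221.3900: V=(p*·290.0209+(1−p*)·0.0000)/1.03=167.3119; Δ=(290.0209−0.0000)/(290.0209−137.2618)=1.8986; B=V−Δ·S=-253.0082
Node (0,0) S=169.0000: V=(p*·167.3119+(1−p*)·0.0000)/1.03=96.5216; Δ=(167.3119−0.0000)/(221.3900−104.7800)=1.4348; B=V−Δ·S=-145.9594
Check: Δ(0,0)·S0 + B(0,0) = 96.5216 = V0.

(0,0): Delta=1.4348 Bond=-145.9594
(1,0): Delta=0.0000 Bond=0.0000
(1,1): Delta=1.8986 Bond=-253.0082
V0=96.5216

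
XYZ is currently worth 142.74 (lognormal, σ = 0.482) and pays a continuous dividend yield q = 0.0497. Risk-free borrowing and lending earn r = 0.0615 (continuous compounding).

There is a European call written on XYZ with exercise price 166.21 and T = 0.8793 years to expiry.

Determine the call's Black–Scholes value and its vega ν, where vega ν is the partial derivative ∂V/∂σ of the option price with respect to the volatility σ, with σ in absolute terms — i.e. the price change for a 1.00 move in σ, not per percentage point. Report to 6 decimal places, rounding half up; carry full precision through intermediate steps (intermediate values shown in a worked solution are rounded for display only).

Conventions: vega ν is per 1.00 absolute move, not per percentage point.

σ√T = 0.482·√0.8793 = 0.451976
d₁ = (ln(S/K) + (r−q+σ²/2)T) / (σ√T) = (ln(142.74/166.21) + (0.0615−0.0497+0.482²/2)·0.8793) / 0.451976 = (-0.152227 + 0.112517) / 0.451976 = -0.087859
d₂ = d₁ − σ√T = -0.087859 − 0.451976 = -0.539835
e^{−rT} = 0.947359
e^{−qT} = 0.957240
N(d₁) = 0.464994,  N(d₂) = 0.294655
Call price V = S·e^{−qT}·N(d₁) − K·e^{−rT}·N(d₂) = 63.535159 − 46.396588 = 17.138571
φ(d₁) = (1/√(2π))·e^{−d₁²/2} = 0.397405
ν = S·e^{−qT}·φ(d₁)·√T = 50.917713

price = 17.138571
ν = 50.917713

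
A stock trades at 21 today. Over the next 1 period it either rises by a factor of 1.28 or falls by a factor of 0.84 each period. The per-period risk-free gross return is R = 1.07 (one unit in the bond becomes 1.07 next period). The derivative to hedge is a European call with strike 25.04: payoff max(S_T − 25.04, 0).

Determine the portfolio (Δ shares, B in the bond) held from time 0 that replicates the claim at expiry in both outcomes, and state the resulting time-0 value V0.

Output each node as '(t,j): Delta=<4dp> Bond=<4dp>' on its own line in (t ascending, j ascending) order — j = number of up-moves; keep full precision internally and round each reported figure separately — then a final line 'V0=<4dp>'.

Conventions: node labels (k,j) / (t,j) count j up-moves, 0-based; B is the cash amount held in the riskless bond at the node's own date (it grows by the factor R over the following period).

No-arbitrage ⇒ martingale measure with p* = (R−d)/(u−d) = 0.5227.
Payoffs at expiry: V(1,0)=0.0000, V(1,1)=1.8400
(0,0): S=21.0000. Δ = (V_up−V_dn)/(S_up−S_dn) = (1.8400−0.0000)/(26.8800−17.6400) = 0.1991. V = [p*·1.8400 + (1−p*)·0.0000]/1.07 = 0.8989. B = V − Δ·S = -3.2829.
Check: Δ(0,0)·S0 + B(0,0) = 0.8989 = V0.

(0,0): Delta=0.1991 Bond=-3.2829
V0=0.8989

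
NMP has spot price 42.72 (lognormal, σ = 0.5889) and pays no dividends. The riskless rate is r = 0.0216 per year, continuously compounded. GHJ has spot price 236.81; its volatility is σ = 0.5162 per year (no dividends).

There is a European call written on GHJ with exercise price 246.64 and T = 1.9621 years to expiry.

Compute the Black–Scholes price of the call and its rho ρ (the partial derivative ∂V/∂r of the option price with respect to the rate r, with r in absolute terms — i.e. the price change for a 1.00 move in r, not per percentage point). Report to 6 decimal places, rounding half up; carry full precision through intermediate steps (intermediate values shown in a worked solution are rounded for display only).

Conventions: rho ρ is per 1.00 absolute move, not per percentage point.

price = 66.996654
ρ = 166.863192

σ√T = 0.5162·√1.9621 = 0.723067
d₁ = (ln(S/K) + (r+σ²/2)T) / (σ√T) = (ln(236.81/246.64) + (0.0216+0.5162²/2)·1.9621) / 0.723067 = (-0.040672 + 0.303794) / 0.723067 = 0.363898
d₂ = d₁ − σ√T = 0.363898 − 0.723067 = -0.359169
e^{−rT} = 0.958504
N(d₁) = 0.642033,  N(d₂) = 0.359734
Call price V = S·N(d₁) − K·e^{−rT}·N(d₂) = 152.039818 − 85.043164 = 66.996654
ρ = K·T·e^{−rT}·N(d₂) = 166.863192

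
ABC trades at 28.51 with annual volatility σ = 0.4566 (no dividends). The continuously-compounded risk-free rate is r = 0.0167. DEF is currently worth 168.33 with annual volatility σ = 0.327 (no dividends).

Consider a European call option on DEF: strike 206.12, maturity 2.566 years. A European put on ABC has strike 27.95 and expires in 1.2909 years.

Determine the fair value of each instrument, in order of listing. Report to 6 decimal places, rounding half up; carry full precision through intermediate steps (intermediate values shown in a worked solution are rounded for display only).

[DEF call K=206.12]
σ√T = 0.327·√2.566 = 0.523813
d₁ = (ln(S/K) + (r+σ²/2)T) / (σ√T) = (ln(168.33/206.12) + (0.0167+0.327²/2)·2.566) / 0.523813 = (-0.202532 + 0.180042) / 0.523813 = -0.042935
d₂ = d₁ − σ√T = -0.042935 − 0.523813 = -0.566748
e^{−rT} = 0.958053
N(d₁) = 0.482877,  N(d₂) = 0.285443
price = S·N(d₁) − K·e^{−rT}·N(d₂) = 81.282608 − 56.367471 = 24.915137
[ABC put K=27.95]
σ√T = 0.4566·√1.2909 = 0.518779
d₁ = (ln(S/K) + (r+σ²/2)T) / (σ√T) = (ln(28.51/27.95) + (0.0167+0.4566²/2)·1.2909) / 0.518779 = (0.019838 + 0.156124) / 0.518779 = 0.339184
d₂ = d₁ − σ√T = 0.339184 − 0.518779 = -0.179595
e^{−rT} = 0.978673
N(−d₁) = 0.367236,  N(−d₂) = 0.571265
price = K·e^{−rT}·N(−d₂) − S·N(−d₁) = 15.626317 − 10.469886 = 5.156431

price(DEF call K=206.12) = 24.915137
price(ABC put K=27.95) = 5.156431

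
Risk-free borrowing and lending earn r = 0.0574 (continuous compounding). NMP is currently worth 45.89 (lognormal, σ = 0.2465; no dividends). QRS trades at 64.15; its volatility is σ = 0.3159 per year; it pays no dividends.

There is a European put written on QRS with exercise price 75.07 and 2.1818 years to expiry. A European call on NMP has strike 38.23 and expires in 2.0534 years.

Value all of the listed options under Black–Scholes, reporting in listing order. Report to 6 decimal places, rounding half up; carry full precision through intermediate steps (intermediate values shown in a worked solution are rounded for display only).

[QRS put K=75.07]
σ√T = 0.3159·√2.1818 = 0.466613
d₁ = (ln(S/K) + (r+σ²/2)T) / (σ√T) = (ln(64.15/75.07) + (0.0574+0.3159²/2)·2.1818) / 0.466613 = (-0.157197 + 0.234099) / 0.466613 = 0.164810
d₂ = d₁ − σ√T = 0.164810 − 0.466613 = -0.301804
e^{−rT} = 0.882289
N(−d₁) = 0.434547,  N(−d₂) = 0.618599
price = K·e^{−rT}·N(−d₂) − S·N(−d₁) = 40.971956 − 27.876184 = 13.095773
[NMP call K=38.23]
σ√T = 0.2465·√2.0534 = 0.353227
d₁ = (ln(S/K) + (r+σ²/2)T) / (σ√T) = (ln(45.89/38.23) + (0.0574+0.2465²/2)·2.0534) / 0.353227 = (0.182627 + 0.180250) / 0.353227 = 1.027318
d₂ = d₁ − σ√T = 1.027318 − 0.353227 = 0.674092
e^{−rT} = 0.888816
N(d₁) = 0.847865,  N(d₂) = 0.749873
price = S·N(d₁) − K·e^{−rT}·N(d₂) = 38.908512 − 25.480274 = 13.428239

price(QRS put K=75.07) = 13.095773
price(NMP call K=38.23) = 13.428239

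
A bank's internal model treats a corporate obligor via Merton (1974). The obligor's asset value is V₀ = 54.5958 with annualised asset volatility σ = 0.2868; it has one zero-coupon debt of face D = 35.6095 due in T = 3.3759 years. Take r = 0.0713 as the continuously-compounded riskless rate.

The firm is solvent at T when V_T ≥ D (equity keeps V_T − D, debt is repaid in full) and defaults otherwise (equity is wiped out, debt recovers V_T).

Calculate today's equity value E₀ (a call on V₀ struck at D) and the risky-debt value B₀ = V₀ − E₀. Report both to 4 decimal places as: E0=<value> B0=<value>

E0=27.5845 B0=27.0113

Apply the equity-as-call identities (strike 35.6095, horizon 3.3759 years):
d₁ = [ln(V₀/D) + (r + σ²/2)T] / (σ√T)
   = [ln(54.5958/35.6095) + (0.0713 + 0.5·0.2868²)·3.3759] / (0.2868·√3.3759)
   = [0.427345 + 0.379543] / 0.526955 = 1.531225
d₂ = d₁ − σ√T = 1.531225 − 0.526955 = 1.004269
N(d₁) = 0.937143,  N(d₂) = 0.842376,  e^(−rT) = 0.786076
E₀ = V₀·N(d₁) − D·e^(−rT)·N(d₂)
   = 54.5958·0.937143 − 35.6095·0.786076·0.842376 = 27.584486
B₀ = V₀ − E₀ = 54.5958 − 27.584486 = 27.011314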